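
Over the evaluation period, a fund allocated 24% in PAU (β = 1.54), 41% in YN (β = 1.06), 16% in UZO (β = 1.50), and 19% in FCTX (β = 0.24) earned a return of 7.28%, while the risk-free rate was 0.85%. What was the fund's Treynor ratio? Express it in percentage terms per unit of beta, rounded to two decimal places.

β_P = 0.24×1.54 + 0.41×1.06 + 0.16×1.50 + 0.19×0.24 = 1.0898
Treynor = (R_P − R_f) / β_P = (7.28% − 0.85%) / 1.0898 = 6.43% / 1.0898 = 5.90%

5.90%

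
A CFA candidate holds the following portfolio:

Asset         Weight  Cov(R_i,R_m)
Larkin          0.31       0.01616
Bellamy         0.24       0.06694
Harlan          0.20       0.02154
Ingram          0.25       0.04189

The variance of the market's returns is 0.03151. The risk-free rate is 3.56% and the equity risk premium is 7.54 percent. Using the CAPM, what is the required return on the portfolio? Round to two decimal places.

β_Larkin = 0.01616 / 0.03151 = 0.5129
β_Bellamy = 0.06694 / 0.03151 = 2.1244
β_Harlan = 0.02154 / 0.03151 = 0.6836
β_Ingram = 0.04189 / 0.03151 = 1.3294
β_P = Σ w_i β_i = 0.31×0.5129 + 0.24×2.1244 + 0.20×0.6836 + 0.25×1.3294 = 1.1379
E(R_P) = R_f + β_P × MRP = 3.56% + 1.1379 × 7.54% = 12.14%

12.14%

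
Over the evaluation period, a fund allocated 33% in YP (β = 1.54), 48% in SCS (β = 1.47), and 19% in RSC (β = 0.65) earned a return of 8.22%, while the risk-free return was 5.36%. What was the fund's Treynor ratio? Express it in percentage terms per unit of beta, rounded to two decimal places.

2.14%

β_P = 0.33×1.54 + 0.48×1.47 + 0.19×0.65 = 1.3373
Treynor = (R_P − R_f) / β_P = (8.22% − 5.36%) / 1.3373 = 2.86% / 1.3373 = 2.14%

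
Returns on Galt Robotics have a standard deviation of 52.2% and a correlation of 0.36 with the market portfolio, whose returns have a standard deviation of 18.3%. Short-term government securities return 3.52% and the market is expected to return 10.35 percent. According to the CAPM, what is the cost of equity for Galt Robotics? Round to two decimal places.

β = ρ × σ_i / σ_m = 0.36 × 52.2% / 18.3% = 1.0269
MRP = 10.35% − 3.52% = 6.83%
E(R) = 3.52% + 1.0269 × 6.83% = 10.53%

10.53%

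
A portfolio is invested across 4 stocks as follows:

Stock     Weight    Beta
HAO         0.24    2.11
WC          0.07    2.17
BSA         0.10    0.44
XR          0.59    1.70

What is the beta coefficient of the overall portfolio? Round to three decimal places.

β_P = Σ w_i β_i = 0.24×2.11 + 0.07×2.17 + 0.10×0.44 + 0.59×1.70 = 1.7053

1.705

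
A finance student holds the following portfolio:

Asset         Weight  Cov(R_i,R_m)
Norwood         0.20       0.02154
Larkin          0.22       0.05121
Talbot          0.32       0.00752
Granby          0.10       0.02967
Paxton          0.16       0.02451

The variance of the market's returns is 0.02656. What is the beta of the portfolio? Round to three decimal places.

0.936

β_Norwood = 0.02154 / 0.02656 = 0.8110
β_Larkin = 0.05121 / 0.02656 = 1.9281
β_Talbot = 0.00752 / 0.02656 = 0.2831
β_Granby = 0.02967 / 0.02656 = 1.1171
β_Paxton = 0.02451 / 0.02656 = 0.9228
β_P = Σ w_i β_i = 0.20×0.8110 + 0.22×1.9281 + 0.32×0.2831 + 0.10×1.1171 + 0.16×0.9228 = 0.9363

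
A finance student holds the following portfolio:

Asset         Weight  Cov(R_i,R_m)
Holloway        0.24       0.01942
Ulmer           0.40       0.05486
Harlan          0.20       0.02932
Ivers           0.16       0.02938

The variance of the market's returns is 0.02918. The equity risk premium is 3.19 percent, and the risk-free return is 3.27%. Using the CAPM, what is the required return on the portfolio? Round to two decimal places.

7.33%

β_Holloway = 0.01942 / 0.02918 = 0.6655
β_Ulmer = 0.05486 / 0.02918 = 1.8801
β_Harlan = 0.02932 / 0.02918 = 1.0048
β_Ivers = 0.02938 / 0.02918 = 1.0069
β_P = Σ w_i β_i = 0.24×0.6655 + 0.40×1.8801 + 0.20×1.0048 + 0.16×1.0069 = 1.2738
E(R_P) = R_f + β_P × MRP = 3.27% + 1.2738 × 3.19% = 7.33%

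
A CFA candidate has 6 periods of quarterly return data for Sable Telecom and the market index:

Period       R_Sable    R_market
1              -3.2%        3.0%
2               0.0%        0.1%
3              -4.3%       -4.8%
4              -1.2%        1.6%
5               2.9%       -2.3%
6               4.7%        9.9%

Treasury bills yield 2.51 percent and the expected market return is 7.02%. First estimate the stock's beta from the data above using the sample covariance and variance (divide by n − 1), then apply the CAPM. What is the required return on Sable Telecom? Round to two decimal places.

4.28%

Mean R_i = (-3.2 + 0.0 − 4.3 − 1.2 + 2.9 + 4.7) / 6 = -0.1833%
Mean R_m = (3.0 + 0.1 − 4.8 + 1.6 − 2.3 + 9.9) / 6 = 1.2500%
Σ(R_i − R̄_i)(R_m − R̄_m) = 50.3550  ⇒  Cov = 50.3550 / 5 = 10.0710
Σ(R_m − R̄_m)² = 128.5350  ⇒  Var(R_m) = 128.5350 / 5 = 25.7070
β = Cov / Var(R_m) = 10.0710 / 25.7070 = 0.3918
MRP = 7.02% − 2.51% = 4.51%
E(R) = R_f + β × MRP = 2.51% + 0.3918 × 4.51% = 4.28%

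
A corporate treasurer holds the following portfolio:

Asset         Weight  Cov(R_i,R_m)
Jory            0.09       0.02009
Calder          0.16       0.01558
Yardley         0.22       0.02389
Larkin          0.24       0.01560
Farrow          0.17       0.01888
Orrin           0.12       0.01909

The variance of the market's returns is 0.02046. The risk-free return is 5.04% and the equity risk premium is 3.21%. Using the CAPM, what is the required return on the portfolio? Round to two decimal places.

β_Jory = 0.02009 / 0.02046 = 0.9819
β_Calder = 0.01558 / 0.02046 = 0.7615
β_Yardley = 0.02389 / 0.02046 = 1.1676
β_Larkin = 0.01560 / 0.02046 = 0.7625
β_Farrow = 0.01888 / 0.02046 = 0.9228
β_Orrin = 0.01909 / 0.02046 = 0.9330
β_P = Σ w_i β_i = 0.09×0.9819 + 0.16×0.7615 + 0.22×1.1676 + 0.24×0.7625 + 0.17×0.9228 + 0.12×0.9330 = 0.9189
E(R_P) = R_f + β_P × MRP = 5.04% + 0.9189 × 3.21% = 7.99%

7.99%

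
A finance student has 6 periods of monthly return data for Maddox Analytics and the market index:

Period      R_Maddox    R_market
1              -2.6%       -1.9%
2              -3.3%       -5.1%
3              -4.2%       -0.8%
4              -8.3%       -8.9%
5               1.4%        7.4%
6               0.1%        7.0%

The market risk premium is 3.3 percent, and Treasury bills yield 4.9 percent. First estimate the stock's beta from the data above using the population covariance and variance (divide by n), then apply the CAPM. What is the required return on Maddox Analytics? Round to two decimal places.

6.51%

Mean R_i = (-2.6 − 3.3 − 4.2 − 8.3 + 1.4 + 0.1) / 6 = -2.8167%
Mean R_m = (-1.9 − 5.1 − 0.8 − 8.9 + 7.4 + 7.0) / 6 = -0.3833%
Σ(R_i − R̄_i)(R_m − R̄_m) = 103.5817  ⇒  Cov = 103.5817 / 6 = 17.2636
Σ(R_m − R̄_m)² = 212.3483  ⇒  Var(R_m) = 212.3483 / 6 = 35.3914
β = Cov / Var(R_m) = 17.2636 / 35.3914 = 0.4878
E(R) = R_f + β × MRP = 4.9% + 0.4878 × 3.3% = 6.51%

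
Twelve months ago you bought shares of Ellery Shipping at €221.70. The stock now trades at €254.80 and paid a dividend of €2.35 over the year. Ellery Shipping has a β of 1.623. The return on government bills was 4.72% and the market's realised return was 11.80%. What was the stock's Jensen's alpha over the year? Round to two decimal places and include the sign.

-0.22%

Realised HPR = (P1 + D1 − P0) / P0 = (254.80 + 2.35 − 221.70) / 221.70 = 35.45 / 221.70 = 15.9901%
MRP = 11.80% − 4.72% = 7.08%
CAPM required = R_f + β·MRP = 4.72% + 1.623 × 7.08% = 16.21084%
α = realised − required = 15.9901% − 16.21084% = -0.22%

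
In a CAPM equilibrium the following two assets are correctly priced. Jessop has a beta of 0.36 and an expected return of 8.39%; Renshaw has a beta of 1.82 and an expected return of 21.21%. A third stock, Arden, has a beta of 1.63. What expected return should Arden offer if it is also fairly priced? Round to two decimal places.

19.54%

MRP (SML slope) = (21.21% − 8.39%) / (1.82 − 0.36) = 12.82% / 1.46 = 8.7808%
R_f (intercept) = 8.39% − 0.36 × 8.7808% = 5.2289%
E(R_Arden) = R_f + β × MRP = 5.2289% + 1.63 × 8.7808% = 19.54%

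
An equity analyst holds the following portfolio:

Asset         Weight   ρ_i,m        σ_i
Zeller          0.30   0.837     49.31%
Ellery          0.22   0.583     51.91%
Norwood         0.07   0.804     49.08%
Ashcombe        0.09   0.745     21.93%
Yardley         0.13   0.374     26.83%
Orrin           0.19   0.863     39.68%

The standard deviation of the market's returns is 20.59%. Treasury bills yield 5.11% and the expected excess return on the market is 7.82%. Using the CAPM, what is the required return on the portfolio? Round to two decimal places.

16.92%

β_Zeller = 0.837 × 49.31% / 20.59% = 2.0045
β_Ellery = 0.583 × 51.91% / 20.59% = 1.4698
β_Norwood = 0.804 × 49.08% / 20.59% = 1.9165
β_Ashcombe = 0.745 × 21.93% / 20.59% = 0.7935
β_Yardley = 0.374 × 26.83% / 20.59% = 0.4873
β_Orrin = 0.863 × 39.68% / 20.59% = 1.6631
β_P = Σ w_i β_i = 0.30×2.0045 + 0.22×1.4698 + 0.07×1.9165 + 0.09×0.7935 + 0.13×0.4873 + 0.19×1.6631 = 1.5096
E(R_P) = R_f + β_P × MRP = 5.11% + 1.5096 × 7.82% = 16.92%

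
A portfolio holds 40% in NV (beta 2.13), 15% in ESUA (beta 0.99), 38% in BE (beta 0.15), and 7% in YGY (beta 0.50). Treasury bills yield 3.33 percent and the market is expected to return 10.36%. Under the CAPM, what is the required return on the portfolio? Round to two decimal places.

11.01%

β_P = Σ w_i β_i = 0.40×2.13 + 0.15×0.99 + 0.38×0.15 + 0.07×0.50 = 1.0925
MRP = 10.36% − 3.33% = 7.03%
E(R_P) = R_f + β_P × MRP = 3.33% + 1.0925 × 7.03% = 11.01%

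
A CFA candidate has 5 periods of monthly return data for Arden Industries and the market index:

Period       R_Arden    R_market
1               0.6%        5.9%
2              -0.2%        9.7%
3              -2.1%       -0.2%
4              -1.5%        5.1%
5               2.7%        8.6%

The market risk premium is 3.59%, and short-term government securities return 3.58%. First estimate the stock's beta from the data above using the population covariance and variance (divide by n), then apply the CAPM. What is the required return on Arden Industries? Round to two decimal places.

4.82%

Mean R_i = (0.6 − 0.2 − 2.1 − 1.5 + 2.7) / 5 = -0.1000%
Mean R_m = (5.9 + 9.7 − 0.2 + 5.1 + 8.6) / 5 = 5.8200%
Σ(R_i − R̄_i)(R_m − R̄_m) = 20.5000  ⇒  Cov = 20.5000 / 5 = 4.1000
Σ(R_m − R̄_m)² = 59.5480  ⇒  Var(R_m) = 59.5480 / 5 = 11.9096
β = Cov / Var(R_m) = 4.1000 / 11.9096 = 0.3443
E(R) = R_f + β × MRP = 3.58% + 0.3443 × 3.59% = 4.82%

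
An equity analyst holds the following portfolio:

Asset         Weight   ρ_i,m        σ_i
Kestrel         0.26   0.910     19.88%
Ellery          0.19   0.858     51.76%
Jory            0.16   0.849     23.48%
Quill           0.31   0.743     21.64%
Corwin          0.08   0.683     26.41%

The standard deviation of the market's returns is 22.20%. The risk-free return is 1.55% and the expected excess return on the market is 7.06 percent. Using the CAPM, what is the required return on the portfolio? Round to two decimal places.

β_Kestrel = 0.910 × 19.88% / 22.20% = 0.8149
β_Ellery = 0.858 × 51.76% / 22.20% = 2.0005
β_Jory = 0.849 × 23.48% / 22.20% = 0.8980
β_Quill = 0.743 × 21.64% / 22.20% = 0.7243
β_Corwin = 0.683 × 26.41% / 22.20% = 0.8125
β_P = Σ w_i β_i = 0.26×0.8149 + 0.19×2.0005 + 0.16×0.8980 + 0.31×0.7243 + 0.08×0.8125 = 1.0252
E(R_P) = R_f + β_P × MRP = 1.55% + 1.0252 × 7.06% = 8.79%

8.79%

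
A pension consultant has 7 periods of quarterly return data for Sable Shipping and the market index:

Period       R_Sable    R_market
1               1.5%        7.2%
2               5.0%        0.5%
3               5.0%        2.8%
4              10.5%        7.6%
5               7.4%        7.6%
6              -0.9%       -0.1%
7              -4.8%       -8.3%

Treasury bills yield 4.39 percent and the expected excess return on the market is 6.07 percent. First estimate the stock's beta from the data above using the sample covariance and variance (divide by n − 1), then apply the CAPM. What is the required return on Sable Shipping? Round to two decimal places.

Mean R_i = (1.5 + 5.0 + 5.0 + 10.5 + 7.4 − 0.9 − 4.8) / 7 = 3.3857%
Mean R_m = (7.2 + 0.5 + 2.8 + 7.6 + 7.6 − 0.1 − 8.3) / 7 = 2.4714%
Σ(R_i − R̄_i)(R_m − R̄_m) = 144.6971  ⇒  Cov = 144.6971 / 6 = 24.1162
Σ(R_m − R̄_m)² = 201.5943  ⇒  Var(R_m) = 201.5943 / 6 = 33.5991
β = Cov / Var(R_m) = 24.1162 / 33.5991 = 0.7178
E(R) = R_f + β × MRP = 4.39% + 0.7178 × 6.07% = 8.75%

8.75%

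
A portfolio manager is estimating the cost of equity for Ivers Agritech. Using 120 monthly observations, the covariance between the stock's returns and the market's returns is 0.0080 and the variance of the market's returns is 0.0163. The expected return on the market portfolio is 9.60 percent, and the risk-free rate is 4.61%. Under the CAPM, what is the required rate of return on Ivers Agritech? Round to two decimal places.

β = Cov(R_i, R_m) / Var(R_m) = 0.0080 / 0.0163 = 0.4908
MRP = 9.60% − 4.61% = 4.99%
E(R) = R_f + β × MRP = 4.61% + 0.4908 × 4.99% = 7.06%

7.06%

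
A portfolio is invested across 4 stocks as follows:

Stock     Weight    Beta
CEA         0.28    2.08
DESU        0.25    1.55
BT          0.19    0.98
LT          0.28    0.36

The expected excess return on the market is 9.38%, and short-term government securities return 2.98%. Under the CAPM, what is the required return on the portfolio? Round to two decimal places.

β_P = Σ w_i β_i = 0.28×2.08 + 0.25×1.55 + 0.19×0.98 + 0.28×0.36 = 1.2569
E(R_P) = R_f + β_P × MRP = 2.98% + 1.2569 × 9.38% = 14.77%

14.77%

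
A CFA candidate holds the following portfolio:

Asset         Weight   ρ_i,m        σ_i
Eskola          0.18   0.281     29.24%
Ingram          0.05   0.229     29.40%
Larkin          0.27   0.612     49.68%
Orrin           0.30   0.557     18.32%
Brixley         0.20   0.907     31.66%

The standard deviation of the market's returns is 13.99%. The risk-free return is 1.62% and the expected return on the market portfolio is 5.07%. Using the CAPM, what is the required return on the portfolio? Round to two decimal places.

6.26%

β_Eskola = 0.281 × 29.24% / 13.99% = 0.5873
β_Ingram = 0.229 × 29.40% / 13.99% = 0.4812
β_Larkin = 0.612 × 49.68% / 13.99% = 2.1733
β_Orrin = 0.557 × 18.32% / 13.99% = 0.7294
β_Brixley = 0.907 × 31.66% / 13.99% = 2.0526
β_P = Σ w_i β_i = 0.18×0.5873 + 0.05×0.4812 + 0.27×2.1733 + 0.30×0.7294 + 0.20×2.0526 = 1.3459
MRP = 5.07% − 1.62% = 3.45%
E(R_P) = R_f + β_P × MRP = 1.62% + 1.3459 × 3.45% = 6.26%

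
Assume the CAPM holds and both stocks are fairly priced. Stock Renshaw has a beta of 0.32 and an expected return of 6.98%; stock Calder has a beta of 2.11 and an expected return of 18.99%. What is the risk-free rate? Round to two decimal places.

4.83%

Both satisfy E(R) = R_f + β·MRP, so the slope of the SML is
MRP = (18.99% − 6.98%) / (2.11 − 0.32) = 12.01% / 1.79 = 6.7095%
R_f = E(R_Renshaw) − β_Renshaw·MRP = 6.98% − 0.32 × 6.7095% = 4.8330%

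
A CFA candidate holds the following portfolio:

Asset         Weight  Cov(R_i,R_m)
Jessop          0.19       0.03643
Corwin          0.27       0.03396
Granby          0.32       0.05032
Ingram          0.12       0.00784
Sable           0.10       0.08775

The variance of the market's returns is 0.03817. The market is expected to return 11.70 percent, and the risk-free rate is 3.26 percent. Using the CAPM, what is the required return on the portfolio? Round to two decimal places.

β_Jessop = 0.03643 / 0.03817 = 0.9544
β_Corwin = 0.03396 / 0.03817 = 0.8897
β_Granby = 0.05032 / 0.03817 = 1.3183
β_Ingram = 0.00784 / 0.03817 = 0.2054
β_Sable = 0.08775 / 0.03817 = 2.2989
β_P = Σ w_i β_i = 0.19×0.9544 + 0.27×0.8897 + 0.32×1.3183 + 0.12×0.2054 + 0.10×2.2989 = 1.0979
MRP = 11.70% − 3.26% = 8.44%
E(R_P) = R_f + β_P × MRP = 3.26% + 1.0979 × 8.44% = 12.53%

12.53%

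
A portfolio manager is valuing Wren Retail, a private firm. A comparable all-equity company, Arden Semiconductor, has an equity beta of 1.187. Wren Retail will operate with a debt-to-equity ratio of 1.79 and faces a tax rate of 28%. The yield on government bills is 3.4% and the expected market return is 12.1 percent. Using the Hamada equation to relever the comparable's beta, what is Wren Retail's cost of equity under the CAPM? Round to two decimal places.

27.04%

β_L = β_U × [1 + (1 − t)(D/E)] = 1.187 × [1 + (1 − 0.28) × 1.79]
    = 1.187 × [1 + 0.72 × 1.79] = 1.187 × 2.2888 = 2.7168
MRP = 12.1% − 3.4% = 8.70%
E(R) = R_f + β_L × MRP = 3.4% + 2.7168 × 8.7% = 27.04%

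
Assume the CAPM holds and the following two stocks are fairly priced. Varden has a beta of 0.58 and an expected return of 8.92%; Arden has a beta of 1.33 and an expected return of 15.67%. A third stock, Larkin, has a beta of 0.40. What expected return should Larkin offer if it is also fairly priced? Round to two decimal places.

MRP (SML slope) = (15.67% − 8.92%) / (1.33 − 0.58) = 6.75% / 0.75 = 9.0000%
R_f (intercept) = 8.92% − 0.58 × 9.0000% = 3.7000%
E(R_Larkin) = R_f + β × MRP = 3.7000% + 0.40 × 9.0000% = 7.30%

7.30%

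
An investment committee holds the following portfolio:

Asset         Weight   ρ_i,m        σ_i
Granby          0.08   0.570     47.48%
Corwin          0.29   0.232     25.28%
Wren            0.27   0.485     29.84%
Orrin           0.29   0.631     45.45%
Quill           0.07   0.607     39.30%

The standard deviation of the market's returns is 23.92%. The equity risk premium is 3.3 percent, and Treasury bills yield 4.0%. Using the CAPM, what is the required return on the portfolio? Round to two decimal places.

β_Granby = 0.570 × 47.48% / 23.92% = 1.1314
β_Corwin = 0.232 × 25.28% / 23.92% = 0.2452
β_Wren = 0.485 × 29.84% / 23.92% = 0.6050
β_Orrin = 0.631 × 45.45% / 23.92% = 1.1990
β_Quill = 0.607 × 39.30% / 23.92% = 0.9973
β_P = Σ w_i β_i = 0.08×1.1314 + 0.29×0.2452 + 0.27×0.6050 + 0.29×1.1990 + 0.07×0.9973 = 0.7425
E(R_P) = R_f + β_P × MRP = 4.0% + 0.7425 × 3.3% = 6.45%

6.45%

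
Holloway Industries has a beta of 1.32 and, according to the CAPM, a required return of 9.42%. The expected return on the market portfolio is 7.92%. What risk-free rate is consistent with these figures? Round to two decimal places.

3.23%

E(R) = R_f + β(E(R_m) − R_f) = R_f(1 − β) + β·E(R_m)
9.42% = R_f × (1 − 1.32) + 1.32 × 7.92%
9.42% = R_f × -0.32 + 10.4544%
R_f = (9.42% − 10.4544%) / -0.32 = 3.23%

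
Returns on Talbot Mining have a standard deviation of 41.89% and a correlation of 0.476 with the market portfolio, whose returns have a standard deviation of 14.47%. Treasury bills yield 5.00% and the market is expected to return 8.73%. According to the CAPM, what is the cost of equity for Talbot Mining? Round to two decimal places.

10.14%

β = ρ × σ_i / σ_m = 0.476 × 41.89% / 14.47% = 1.3780
MRP = 8.73% − 5.00% = 3.73%
E(R) = 5.00% + 1.3780 × 3.73% = 10.14%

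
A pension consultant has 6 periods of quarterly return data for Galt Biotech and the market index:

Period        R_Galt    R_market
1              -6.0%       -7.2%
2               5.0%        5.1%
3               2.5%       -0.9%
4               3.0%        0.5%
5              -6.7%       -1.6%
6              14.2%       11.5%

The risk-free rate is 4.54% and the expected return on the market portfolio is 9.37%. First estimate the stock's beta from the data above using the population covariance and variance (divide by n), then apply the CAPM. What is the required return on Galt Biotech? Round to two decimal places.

9.90%

Mean R_i = (-6.0 + 5.0 + 2.5 + 3.0 − 6.7 + 14.2) / 6 = 2.0000%
Mean R_m = (-7.2 + 5.1 − 0.9 + 0.5 − 1.6 + 11.5) / 6 = 1.2333%
Σ(R_i − R̄_i)(R_m − R̄_m) = 227.1700  ⇒  Cov = 227.1700 / 6 = 37.8617
Σ(R_m − R̄_m)² = 204.5933  ⇒  Var(R_m) = 204.5933 / 6 = 34.0989
β = Cov / Var(R_m) = 37.8617 / 34.0989 = 1.1103
MRP = 9.37% − 4.54% = 4.83%
E(R) = R_f + β × MRP = 4.54% + 1.1103 × 4.83% = 9.90%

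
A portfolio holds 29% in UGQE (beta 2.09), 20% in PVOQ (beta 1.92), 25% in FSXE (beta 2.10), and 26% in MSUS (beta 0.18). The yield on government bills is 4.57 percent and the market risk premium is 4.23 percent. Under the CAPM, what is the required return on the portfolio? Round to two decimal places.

11.18%

β_P = Σ w_i β_i = 0.29×2.09 + 0.20×1.92 + 0.25×2.10 + 0.26×0.18 = 1.5619
E(R_P) = R_f + β_P × MRP = 4.57% + 1.5619 × 4.23% = 11.18%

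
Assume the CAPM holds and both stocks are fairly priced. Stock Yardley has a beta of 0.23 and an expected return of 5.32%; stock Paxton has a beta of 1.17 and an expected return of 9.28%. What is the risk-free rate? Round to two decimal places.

Both satisfy E(R) = R_f + β·MRP, so the slope of the SML is
MRP = (9.28% − 5.32%) / (1.17 − 0.23) = 3.96% / 0.94 = 4.2128%
R_f = E(R_Yardley) − β_Yardley·MRP = 5.32% − 0.23 × 4.2128% = 4.3511%

4.35%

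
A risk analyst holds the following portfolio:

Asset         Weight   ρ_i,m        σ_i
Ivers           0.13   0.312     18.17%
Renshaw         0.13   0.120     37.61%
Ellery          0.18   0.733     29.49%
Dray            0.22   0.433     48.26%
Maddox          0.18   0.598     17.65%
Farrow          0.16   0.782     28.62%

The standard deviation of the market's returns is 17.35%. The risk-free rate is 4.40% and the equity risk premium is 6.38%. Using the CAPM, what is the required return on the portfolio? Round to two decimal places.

β_Ivers = 0.312 × 18.17% / 17.35% = 0.3267
β_Renshaw = 0.120 × 37.61% / 17.35% = 0.2601
β_Ellery = 0.733 × 29.49% / 17.35% = 1.2459
β_Dray = 0.433 × 48.26% / 17.35% = 1.2044
β_Maddox = 0.598 × 17.65% / 17.35% = 0.6083
β_Farrow = 0.782 × 28.62% / 17.35% = 1.2900
β_P = Σ w_i β_i = 0.13×0.3267 + 0.13×0.2601 + 0.18×1.2459 + 0.22×1.2044 + 0.18×0.6083 + 0.16×1.2900 = 0.8814
E(R_P) = R_f + β_P × MRP = 4.40% + 0.8814 × 6.38% = 10.02%

10.02%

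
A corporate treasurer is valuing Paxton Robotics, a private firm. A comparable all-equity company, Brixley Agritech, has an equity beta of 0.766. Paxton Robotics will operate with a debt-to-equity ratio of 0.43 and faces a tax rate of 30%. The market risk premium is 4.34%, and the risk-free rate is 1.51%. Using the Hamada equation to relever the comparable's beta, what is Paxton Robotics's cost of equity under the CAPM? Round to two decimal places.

5.84%

β_L = β_U × [1 + (1 − t)(D/E)] = 0.766 × [1 + (1 − 0.30) × 0.43]
    = 0.766 × [1 + 0.70 × 0.43] = 0.766 × 1.3010 = 0.9966
E(R) = R_f + β_L × MRP = 1.51% + 0.9966 × 4.34% = 5.84%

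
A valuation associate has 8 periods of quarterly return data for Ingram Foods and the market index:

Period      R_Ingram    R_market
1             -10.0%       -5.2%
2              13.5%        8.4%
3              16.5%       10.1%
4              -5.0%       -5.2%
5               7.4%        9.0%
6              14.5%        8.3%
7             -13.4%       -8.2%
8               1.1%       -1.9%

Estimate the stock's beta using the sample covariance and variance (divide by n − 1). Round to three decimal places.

Mean R_i = (-10.0 + 13.5 + 16.5 − 5.0 + 7.4 + 14.5 − 13.4 + 1.1) / 8 = 3.0750%
Mean R_m = (-5.2 + 8.4 + 10.1 − 5.2 + 9.0 + 8.3 − 8.2 − 1.9) / 8 = 1.9125%
Σ(R_i − R̄_i)(R_m − R̄_m) = 605.7425  ⇒  Cov = 605.7425 / 7 = 86.5346
Σ(R_m − R̄_m)² = 418.1288  ⇒  Var(R_m) = 418.1288 / 7 = 59.7327
β = Cov / Var(R_m) = 86.5346 / 59.7327 = 1.4487

1.449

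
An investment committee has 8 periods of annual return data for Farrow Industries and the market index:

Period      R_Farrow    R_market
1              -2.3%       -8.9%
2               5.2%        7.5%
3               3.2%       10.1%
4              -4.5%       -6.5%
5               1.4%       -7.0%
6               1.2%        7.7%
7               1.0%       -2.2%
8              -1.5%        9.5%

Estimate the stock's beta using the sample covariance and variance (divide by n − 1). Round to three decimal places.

Mean R_i = (-2.3 + 5.2 + 3.2 − 4.5 + 1.4 + 1.2 + 1.0 − 1.5) / 8 = 0.4625%
Mean R_m = (-8.9 + 7.5 + 10.1 − 6.5 − 7.0 + 7.7 − 2.2 + 9.5) / 8 = 1.2750%
Σ(R_i − R̄_i)(R_m − R̄_m) = 99.3125  ⇒  Cov = 99.3125 / 7 = 14.1875
Σ(R_m − R̄_m)² = 470.0950  ⇒  Var(R_m) = 470.0950 / 7 = 67.1564
β = Cov / Var(R_m) = 14.1875 / 67.1564 = 0.2113

0.211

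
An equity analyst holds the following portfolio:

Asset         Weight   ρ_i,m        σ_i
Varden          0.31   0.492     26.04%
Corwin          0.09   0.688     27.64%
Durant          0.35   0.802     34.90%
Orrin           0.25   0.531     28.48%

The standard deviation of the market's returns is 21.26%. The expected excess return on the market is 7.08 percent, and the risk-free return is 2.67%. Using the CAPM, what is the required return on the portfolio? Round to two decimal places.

9.08%

β_Varden = 0.492 × 26.04% / 21.26% = 0.6026
β_Corwin = 0.688 × 27.64% / 21.26% = 0.8945
β_Durant = 0.802 × 34.90% / 21.26% = 1.3165
β_Orrin = 0.531 × 28.48% / 21.26% = 0.7113
β_P = Σ w_i β_i = 0.31×0.6026 + 0.09×0.8945 + 0.35×1.3165 + 0.25×0.7113 = 0.9059
E(R_P) = R_f + β_P × MRP = 2.67% + 0.9059 × 7.08% = 9.08%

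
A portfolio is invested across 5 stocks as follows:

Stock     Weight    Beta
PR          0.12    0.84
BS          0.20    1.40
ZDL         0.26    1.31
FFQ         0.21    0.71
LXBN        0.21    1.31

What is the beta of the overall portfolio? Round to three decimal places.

β_P = Σ w_i β_i = 0.12×0.84 + 0.20×1.40 + 0.26×1.31 + 0.21×0.71 + 0.21×1.31 = 1.1456

1.146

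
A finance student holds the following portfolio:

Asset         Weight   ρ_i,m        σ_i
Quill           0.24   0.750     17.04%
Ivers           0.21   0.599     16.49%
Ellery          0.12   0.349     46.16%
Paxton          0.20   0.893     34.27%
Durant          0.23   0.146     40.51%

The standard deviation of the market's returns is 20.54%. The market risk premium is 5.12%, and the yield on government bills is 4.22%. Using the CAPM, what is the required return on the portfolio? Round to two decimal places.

7.85%

β_Quill = 0.750 × 17.04% / 20.54% = 0.6222
β_Ivers = 0.599 × 16.49% / 20.54% = 0.4809
β_Ellery = 0.349 × 46.16% / 20.54% = 0.7843
β_Paxton = 0.893 × 34.27% / 20.54% = 1.4899
β_Durant = 0.146 × 40.51% / 20.54% = 0.2879
β_P = Σ w_i β_i = 0.24×0.6222 + 0.21×0.4809 + 0.12×0.7843 + 0.20×1.4899 + 0.23×0.2879 = 0.7086
E(R_P) = R_f + β_P × MRP = 4.22% + 0.7086 × 5.12% = 7.85%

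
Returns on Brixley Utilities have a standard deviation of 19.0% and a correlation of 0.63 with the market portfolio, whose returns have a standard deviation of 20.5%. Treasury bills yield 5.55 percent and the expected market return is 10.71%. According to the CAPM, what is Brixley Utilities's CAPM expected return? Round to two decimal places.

8.56%

β = ρ × σ_i / σ_m = 0.63 × 19.0% / 20.5% = 0.5839
MRP = 10.71% − 5.55% = 5.16%
E(R) = 5.55% + 0.5839 × 5.16% = 8.56%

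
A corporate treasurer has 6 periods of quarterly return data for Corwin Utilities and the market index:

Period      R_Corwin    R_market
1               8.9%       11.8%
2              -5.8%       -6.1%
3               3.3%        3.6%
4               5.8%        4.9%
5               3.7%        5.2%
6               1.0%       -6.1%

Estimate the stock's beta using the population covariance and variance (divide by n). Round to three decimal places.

Mean R_i = (8.9 − 5.8 + 3.3 + 5.8 + 3.7 + 1.0) / 6 = 2.8167%
Mean R_m = (11.8 − 6.1 + 3.6 + 4.9 + 5.2 − 6.1) / 6 = 2.2167%
Σ(R_i − R̄_i)(R_m − R̄_m) = 156.3783  ⇒  Cov = 156.3783 / 6 = 26.0631
Σ(R_m − R̄_m)² = 248.1883  ⇒  Var(R_m) = 248.1883 / 6 = 41.3647
β = Cov / Var(R_m) = 26.0631 / 41.3647 = 0.6301

0.630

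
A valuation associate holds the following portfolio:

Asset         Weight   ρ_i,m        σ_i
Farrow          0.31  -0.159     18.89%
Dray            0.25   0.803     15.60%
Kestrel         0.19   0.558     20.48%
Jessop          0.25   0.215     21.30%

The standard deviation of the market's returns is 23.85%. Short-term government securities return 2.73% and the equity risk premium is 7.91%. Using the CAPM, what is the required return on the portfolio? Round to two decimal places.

β_Farrow = -0.159 × 18.89% / 23.85% = -0.1259
β_Dray = 0.803 × 15.60% / 23.85% = 0.5252
β_Kestrel = 0.558 × 20.48% / 23.85% = 0.4792
β_Jessop = 0.215 × 21.30% / 23.85% = 0.1920
β_P = Σ w_i β_i = 0.31×-0.1259 + 0.25×0.5252 + 0.19×0.4792 + 0.25×0.1920 = 0.2313
E(R_P) = R_f + β_P × MRP = 2.73% + 0.2313 × 7.91% = 4.56%

4.56%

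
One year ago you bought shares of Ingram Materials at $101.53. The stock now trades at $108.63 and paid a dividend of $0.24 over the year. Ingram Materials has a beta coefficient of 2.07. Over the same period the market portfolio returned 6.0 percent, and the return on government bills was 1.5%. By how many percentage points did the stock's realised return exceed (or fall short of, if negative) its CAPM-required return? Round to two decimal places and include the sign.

-3.59%

Realised HPR = (P1 + D1 − P0) / P0 = (108.63 + 0.24 − 101.53) / 101.53 = 7.34 / 101.53 = 7.2294%
MRP = 6.0% − 1.5% = 4.50%
CAPM required = R_f + β·MRP = 1.5% + 2.07 × 4.5% = 10.8150%
α = realised − required = 7.2294% − 10.8150% = -3.59%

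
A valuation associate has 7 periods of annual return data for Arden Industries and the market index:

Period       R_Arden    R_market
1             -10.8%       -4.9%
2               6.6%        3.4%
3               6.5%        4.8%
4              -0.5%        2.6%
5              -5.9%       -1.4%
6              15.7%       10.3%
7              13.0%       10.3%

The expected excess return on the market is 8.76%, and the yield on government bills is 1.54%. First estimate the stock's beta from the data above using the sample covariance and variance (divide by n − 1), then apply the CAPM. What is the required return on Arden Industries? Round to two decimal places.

16.37%

Mean R_i = (-10.8 + 6.6 + 6.5 − 0.5 − 5.9 + 15.7 + 13.0) / 7 = 3.5143%
Mean R_m = (-4.9 + 3.4 + 4.8 + 2.6 − 1.4 + 10.3 + 10.3) / 7 = 3.5857%
Σ(R_i − R̄_i)(R_m − R̄_m) = 320.9214  ⇒  Cov = 320.9214 / 6 = 53.4869
Σ(R_m − R̄_m)² = 189.5086  ⇒  Var(R_m) = 189.5086 / 6 = 31.5848
β = Cov / Var(R_m) = 53.4869 / 31.5848 = 1.6934
E(R) = R_f + β × MRP = 1.54% + 1.6934 × 8.76% = 16.37%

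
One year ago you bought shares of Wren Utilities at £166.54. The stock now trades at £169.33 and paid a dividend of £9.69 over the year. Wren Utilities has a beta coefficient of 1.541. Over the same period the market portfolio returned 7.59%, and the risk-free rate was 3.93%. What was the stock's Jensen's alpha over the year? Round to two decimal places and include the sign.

-2.08%

Realised HPR = (P1 + D1 − P0) / P0 = (169.33 + 9.69 − 166.54) / 166.54 = 12.48 / 166.54 = 7.4937%
MRP = 7.59% − 3.93% = 3.66%
CAPM required = R_f + β·MRP = 3.93% + 1.541 × 3.66% = 9.57006%
α = realised − required = 7.4937% − 9.57006% = -2.08%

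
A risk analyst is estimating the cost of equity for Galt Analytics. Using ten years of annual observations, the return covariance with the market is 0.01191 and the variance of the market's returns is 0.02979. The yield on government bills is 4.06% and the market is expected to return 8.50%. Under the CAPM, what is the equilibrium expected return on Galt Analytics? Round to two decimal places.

5.84%

β = Cov(R_i, R_m) / Var(R_m) = 0.01191 / 0.02979 = 0.3998
MRP = 8.50% − 4.06% = 4.44%
E(R) = R_f + β × MRP = 4.06% + 0.3998 × 4.44% = 5.84%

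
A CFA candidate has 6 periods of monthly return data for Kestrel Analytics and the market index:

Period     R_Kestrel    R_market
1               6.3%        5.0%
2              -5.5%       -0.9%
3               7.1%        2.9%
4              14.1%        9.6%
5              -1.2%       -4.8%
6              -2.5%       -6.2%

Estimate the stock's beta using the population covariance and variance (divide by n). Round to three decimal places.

Mean R_i = (6.3 − 5.5 + 7.1 + 14.1 − 1.2 − 2.5) / 6 = 3.0500%
Mean R_m = (5.0 − 0.9 + 2.9 + 9.6 − 4.8 − 6.2) / 6 = 0.9333%
Σ(R_i − R̄_i)(R_m − R̄_m) = 196.5800  ⇒  Cov = 196.5800 / 6 = 32.7633
Σ(R_m − R̄_m)² = 182.6333  ⇒  Var(R_m) = 182.6333 / 6 = 30.4389
β = Cov / Var(R_m) = 32.7633 / 30.4389 = 1.0764

1.076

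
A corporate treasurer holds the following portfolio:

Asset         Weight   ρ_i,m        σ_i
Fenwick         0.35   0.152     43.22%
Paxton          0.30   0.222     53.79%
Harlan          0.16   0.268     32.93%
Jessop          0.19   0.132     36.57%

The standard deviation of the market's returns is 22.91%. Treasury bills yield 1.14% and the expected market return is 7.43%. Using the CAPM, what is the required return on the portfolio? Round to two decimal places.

β_Fenwick = 0.152 × 43.22% / 22.91% = 0.2867
β_Paxton = 0.222 × 53.79% / 22.91% = 0.5212
β_Harlan = 0.268 × 32.93% / 22.91% = 0.3852
β_Jessop = 0.132 × 36.57% / 22.91% = 0.2107
β_P = Σ w_i β_i = 0.35×0.2867 + 0.30×0.5212 + 0.16×0.3852 + 0.19×0.2107 = 0.3584
MRP = 7.43% − 1.14% = 6.29%
E(R_P) = R_f + β_P × MRP = 1.14% + 0.3584 × 6.29% = 3.39%

3.39%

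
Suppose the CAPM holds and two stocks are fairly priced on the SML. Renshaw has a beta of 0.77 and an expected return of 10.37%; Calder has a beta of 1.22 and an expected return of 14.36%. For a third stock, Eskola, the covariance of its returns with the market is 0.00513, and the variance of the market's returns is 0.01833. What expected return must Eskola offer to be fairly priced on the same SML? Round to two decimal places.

MRP = (14.36% − 10.37%) / (1.22 − 0.77) = 8.8667%
R_f = 10.37% − 0.77 × 8.8667% = 3.5426%
β_Eskola = Cov / Var(R_m) = 0.00513 / 0.01833 = 0.2799
E(R_Eskola) = R_f + β × MRP = 3.5426% + 0.2799 × 8.8667% = 6.02%

6.02%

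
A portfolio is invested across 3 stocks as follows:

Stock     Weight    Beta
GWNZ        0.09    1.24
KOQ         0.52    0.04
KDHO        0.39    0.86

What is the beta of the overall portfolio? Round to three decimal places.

0.468

β_P = Σ w_i β_i = 0.09×1.24 + 0.52×0.04 + 0.39×0.86 = 0.4678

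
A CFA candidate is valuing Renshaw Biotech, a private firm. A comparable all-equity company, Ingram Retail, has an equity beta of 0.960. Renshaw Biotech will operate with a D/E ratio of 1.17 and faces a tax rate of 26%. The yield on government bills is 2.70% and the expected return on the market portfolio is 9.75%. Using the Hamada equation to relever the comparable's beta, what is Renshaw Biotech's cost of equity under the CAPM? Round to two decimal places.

15.33%

β_L = β_U × [1 + (1 − t)(D/E)] = 0.960 × [1 + (1 − 0.26) × 1.17]
    = 0.960 × [1 + 0.74 × 1.17] = 0.960 × 1.8658 = 1.7912
MRP = 9.75% − 2.70% = 7.05%
E(R) = R_f + β_L × MRP = 2.70% + 1.7912 × 7.05% = 15.33%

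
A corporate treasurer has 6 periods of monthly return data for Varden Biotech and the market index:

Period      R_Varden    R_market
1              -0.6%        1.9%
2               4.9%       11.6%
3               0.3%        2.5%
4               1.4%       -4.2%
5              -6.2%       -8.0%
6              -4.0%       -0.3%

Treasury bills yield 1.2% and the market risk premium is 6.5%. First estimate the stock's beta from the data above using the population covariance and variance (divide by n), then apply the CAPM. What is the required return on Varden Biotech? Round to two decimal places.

4.21%

Mean R_i = (-0.6 + 4.9 + 0.3 + 1.4 − 6.2 − 4.0) / 6 = -0.7000%
Mean R_m = (1.9 + 11.6 + 2.5 − 4.2 − 8.0 − 0.3) / 6 = 0.5833%
Σ(R_i − R̄_i)(R_m − R̄_m) = 103.8200  ⇒  Cov = 103.8200 / 6 = 17.3033
Σ(R_m − R̄_m)² = 224.1083  ⇒  Var(R_m) = 224.1083 / 6 = 37.3514
β = Cov / Var(R_m) = 17.3033 / 37.3514 = 0.4633
E(R) = R_f + β × MRP = 1.2% + 0.4633 × 6.5% = 4.21%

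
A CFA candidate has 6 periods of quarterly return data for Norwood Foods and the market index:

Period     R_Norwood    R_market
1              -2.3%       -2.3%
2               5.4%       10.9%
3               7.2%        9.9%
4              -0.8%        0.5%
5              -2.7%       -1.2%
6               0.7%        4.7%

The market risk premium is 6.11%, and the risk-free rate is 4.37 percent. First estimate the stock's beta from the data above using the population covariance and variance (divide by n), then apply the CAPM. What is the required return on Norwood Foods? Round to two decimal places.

8.66%

Mean R_i = (-2.3 + 5.4 + 7.2 − 0.8 − 2.7 + 0.7) / 6 = 1.2500%
Mean R_m = (-2.3 + 10.9 + 9.9 + 0.5 − 1.2 + 4.7) / 6 = 3.7500%
Σ(R_i − R̄_i)(R_m − R̄_m) = 113.4350  ⇒  Cov = 113.4350 / 6 = 18.9058
Σ(R_m − R̄_m)² = 161.5150  ⇒  Var(R_m) = 161.5150 / 6 = 26.9192
β = Cov / Var(R_m) = 18.9058 / 26.9192 = 0.7023
E(R) = R_f + β × MRP = 4.37% + 0.7023 × 6.11% = 8.66%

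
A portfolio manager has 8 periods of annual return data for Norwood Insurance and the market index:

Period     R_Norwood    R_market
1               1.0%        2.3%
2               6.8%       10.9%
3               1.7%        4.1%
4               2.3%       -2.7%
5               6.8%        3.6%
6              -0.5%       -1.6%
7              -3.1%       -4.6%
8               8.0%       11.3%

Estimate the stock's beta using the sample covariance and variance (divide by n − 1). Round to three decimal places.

0.573

Mean R_i = (1.0 + 6.8 + 1.7 + 2.3 + 6.8 − 0.5 − 3.1 + 8.0) / 8 = 2.8750%
Mean R_m = (2.3 + 10.9 + 4.1 − 2.7 + 3.6 − 1.6 − 4.6 + 11.3) / 8 = 2.9125%
Σ(R_i − R̄_i)(R_m − R̄_m) = 140.1325  ⇒  Cov = 140.1325 / 7 = 20.0189
Σ(R_m − R̄_m)² = 244.7088  ⇒  Var(R_m) = 244.7088 / 7 = 34.9584
β = Cov / Var(R_m) = 20.0189 / 34.9584 = 0.5726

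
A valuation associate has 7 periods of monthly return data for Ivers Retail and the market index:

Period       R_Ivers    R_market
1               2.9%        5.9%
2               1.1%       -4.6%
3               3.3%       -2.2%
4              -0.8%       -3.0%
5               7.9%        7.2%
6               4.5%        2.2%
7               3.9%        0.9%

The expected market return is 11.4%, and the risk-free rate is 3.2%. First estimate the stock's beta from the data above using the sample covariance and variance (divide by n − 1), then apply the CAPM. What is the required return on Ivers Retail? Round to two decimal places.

7.02%

Mean R_i = (2.9 + 1.1 + 3.3 − 0.8 + 7.9 + 4.5 + 3.9) / 7 = 3.2571%
Mean R_m = (5.9 − 4.6 − 2.2 − 3.0 + 7.2 + 2.2 + 0.9) / 7 = 0.9143%
Σ(R_i − R̄_i)(R_m − R̄_m) = 56.6343  ⇒  Cov = 56.6343 / 6 = 9.4391
Σ(R_m − R̄_m)² = 121.4486  ⇒  Var(R_m) = 121.4486 / 6 = 20.2414
β = Cov / Var(R_m) = 9.4391 / 20.2414 = 0.4663
MRP = 11.4% − 3.2% = 8.20%
E(R) = R_f + β × MRP = 3.2% + 0.4663 × 8.2% = 7.02%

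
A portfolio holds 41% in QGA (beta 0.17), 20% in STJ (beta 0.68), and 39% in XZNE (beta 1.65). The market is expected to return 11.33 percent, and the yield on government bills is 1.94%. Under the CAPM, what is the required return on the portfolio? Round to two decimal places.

β_P = Σ w_i β_i = 0.41×0.17 + 0.20×0.68 + 0.39×1.65 = 0.8492
MRP = 11.33% − 1.94% = 9.39%
E(R_P) = R_f + β_P × MRP = 1.94% + 0.8492 × 9.39% = 9.91%

9.91%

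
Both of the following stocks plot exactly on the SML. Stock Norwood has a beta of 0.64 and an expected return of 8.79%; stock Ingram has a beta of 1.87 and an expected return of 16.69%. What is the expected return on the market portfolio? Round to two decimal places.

11.10%

Both satisfy E(R) = R_f + β·MRP, so the slope of the SML is
MRP = (16.69% − 8.79%) / (1.87 − 0.64) = 7.90% / 1.23 = 6.4228%
R_f = E(R_Norwood) − β_Norwood·MRP = 8.79% − 0.64 × 6.4228% = 4.6794%
E(R_m) = R_f + MRP = 4.6794% + 6.4228% = 11.10%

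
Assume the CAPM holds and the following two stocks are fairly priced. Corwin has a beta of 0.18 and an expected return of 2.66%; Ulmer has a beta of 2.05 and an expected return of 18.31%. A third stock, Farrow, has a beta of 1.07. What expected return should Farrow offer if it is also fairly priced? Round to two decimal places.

10.11%

MRP (SML slope) = (18.31% − 2.66%) / (2.05 − 0.18) = 15.65% / 1.87 = 8.3690%
R_f (intercept) = 2.66% − 0.18 × 8.3690% = 1.1536%
E(R_Farrow) = R_f + β × MRP = 1.1536% + 1.07 × 8.3690% = 10.11%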